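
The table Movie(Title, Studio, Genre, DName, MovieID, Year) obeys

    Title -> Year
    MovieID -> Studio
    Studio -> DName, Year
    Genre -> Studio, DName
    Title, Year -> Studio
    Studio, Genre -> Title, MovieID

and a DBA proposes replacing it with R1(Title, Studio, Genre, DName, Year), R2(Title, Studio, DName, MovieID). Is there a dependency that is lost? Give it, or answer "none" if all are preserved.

Check Studio, Genre → Title, MovieID: no single fragment contains all of {Title, Studio, Genre, MovieID}, and the restricted closure of {Studio, Genre} across the fragments never reaches {Title, MovieID}.
Title → Year is preserved.
MovieID → Studio is preserved.
Studio → DName, Year is preserved.
Genre → Studio, DName is preserved.
Title, Year → Studio is preserved.

Studio, Genre -> Title, MovieID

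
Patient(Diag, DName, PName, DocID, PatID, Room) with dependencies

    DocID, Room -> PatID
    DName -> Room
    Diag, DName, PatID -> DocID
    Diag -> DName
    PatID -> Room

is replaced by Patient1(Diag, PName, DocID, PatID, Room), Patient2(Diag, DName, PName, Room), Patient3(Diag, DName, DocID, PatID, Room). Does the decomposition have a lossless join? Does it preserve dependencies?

lossless and dependency-preserving

Lossless test (chase): Rows 1 and 2 agree on Diag; apply Diag→DName and equate their DName entries. Row 1 is now all distinguished symbols — the join is lossless.
Dependency preservation: every FD's attributes lie within a single fragment, so each can be enforced locally — preserved.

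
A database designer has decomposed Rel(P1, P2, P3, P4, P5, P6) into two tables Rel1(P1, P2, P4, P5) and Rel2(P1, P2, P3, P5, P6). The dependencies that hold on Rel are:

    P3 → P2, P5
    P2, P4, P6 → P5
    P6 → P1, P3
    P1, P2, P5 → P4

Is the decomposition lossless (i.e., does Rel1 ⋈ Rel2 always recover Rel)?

Common attributes: Rel1 ∩ Rel2 = {P1, P2, P5}.
Closure of {P1, P2, P5}: P1, P2, P5 → P4 applies, adding P4. So (P1, P2, P5)⁺ = {P1, P2, P4, P5}.
This closure contains every attribute of Rel1, so Rel1 ∩ Rel2 → Rel1. The join is lossless.

Yes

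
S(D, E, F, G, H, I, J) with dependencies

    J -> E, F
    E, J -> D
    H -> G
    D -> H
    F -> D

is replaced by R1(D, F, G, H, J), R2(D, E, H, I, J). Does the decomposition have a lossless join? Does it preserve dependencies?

lossless and dependency-preserving

Lossless test: (D, H, J)⁺ = {D, E, F, G, H, J}, which contains all of one fragment — lossless.
Dependency preservation: J → E, F is not contained in any single fragment, but the restricted closure of its left-hand side across the fragments still reaches the right-hand side; the remaining FDs each lie inside some fragment. All dependencies are preserved.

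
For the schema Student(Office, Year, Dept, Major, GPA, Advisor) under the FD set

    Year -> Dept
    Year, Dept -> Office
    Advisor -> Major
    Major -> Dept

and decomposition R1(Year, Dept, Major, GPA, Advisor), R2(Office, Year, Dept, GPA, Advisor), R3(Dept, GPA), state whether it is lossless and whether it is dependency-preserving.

Lossless test (chase): Rows 1 and 2 agree on Year, Dept; apply Year, Dept→Office and equate their Office entries. Rows 1 and 2 agree on Advisor; apply Advisor→Major and equate their Major entries. Row 1 is now all distinguished symbols — the join is lossless.
Dependency preservation: every FD's attributes lie within a single fragment, so each can be enforced locally — preserved.

lossless and dependency-preserving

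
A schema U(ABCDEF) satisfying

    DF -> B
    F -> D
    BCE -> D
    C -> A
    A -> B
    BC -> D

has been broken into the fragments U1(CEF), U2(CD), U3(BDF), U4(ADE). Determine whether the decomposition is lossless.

Chase test. Columns are ABCDEF; row i has aⱼ where attribute j ∈ Ui, else bᵢⱼ.
Initial tableau (one row per fragment):
  row 1: b11 b12 a3 b14 a5 a6
  row 2: b21 b22 a3 a4 b25 b26
  row 3: b31 a2 b33 a4 b35 a6
  row 4: a1 b42 b43 a4 a5 b46
Rows 1 and 3 agree on F; apply F→D and equate their D entries.
Rows 1 and 2 agree on C; apply C→A and equate their A entries.
Rows 1 and 2 agree on A; apply A→B and equate their B entries.
Rows 1 and 3 agree on DF; apply DF→B and equate their B entries.
No row becomes fully distinguished — the join is lossy.

No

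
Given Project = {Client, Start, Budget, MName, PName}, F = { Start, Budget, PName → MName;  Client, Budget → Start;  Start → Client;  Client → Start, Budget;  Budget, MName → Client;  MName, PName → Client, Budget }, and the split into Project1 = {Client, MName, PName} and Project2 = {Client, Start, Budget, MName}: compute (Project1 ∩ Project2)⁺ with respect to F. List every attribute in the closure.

Project1 ∩ Project2 = {Client, MName}.
Client → Start, Budget applies, adding Start, Budget
Closure: {Client, Start, Budget, MName}.

Client, Start, Budget, MName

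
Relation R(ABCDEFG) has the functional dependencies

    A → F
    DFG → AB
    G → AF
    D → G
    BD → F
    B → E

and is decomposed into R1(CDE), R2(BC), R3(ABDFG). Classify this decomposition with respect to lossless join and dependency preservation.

lossless but not dependency-preserving

Lossless test (chase): Rows 1 and 3 agree on D; apply D→G and equate their G entries. Rows 2 and 3 agree on B; apply B→E and equate their E entries. Rows 1 and 3 agree on G; apply G→AF and equate their AF entries. Rows 1 and 3 agree on DFG; apply DFG→AB and equate their AB entries. Rows 1 and 2 agree on B; apply B→E and equate their E entries. Row 1 is now all distinguished symbols — the join is lossless.
Dependency preservation: the restricted closure of {B} across the fragments never reaches {E}, so B → E cannot be enforced without a join — not preserved.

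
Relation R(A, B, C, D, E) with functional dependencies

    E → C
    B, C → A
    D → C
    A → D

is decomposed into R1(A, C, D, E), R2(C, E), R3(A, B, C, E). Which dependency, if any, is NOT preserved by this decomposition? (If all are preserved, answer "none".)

none

E → C lies within R1.
B, C → A lies within R3.
D → C lies within R1.
A → D lies within R1.
Every dependency is enforceable on the fragments, so the decomposition is dependency-preserving.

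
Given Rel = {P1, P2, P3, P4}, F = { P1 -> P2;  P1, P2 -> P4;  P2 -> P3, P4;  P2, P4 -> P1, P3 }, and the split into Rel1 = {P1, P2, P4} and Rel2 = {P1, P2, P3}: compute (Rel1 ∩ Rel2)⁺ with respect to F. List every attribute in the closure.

Rel1 ∩ Rel2 = {P1, P2}.
P1, P2 → P4 applies, adding P4
P2 → P3, P4 applies, adding P3
Closure: {P1, P2, P3, P4}.

P1, P2, P3, P4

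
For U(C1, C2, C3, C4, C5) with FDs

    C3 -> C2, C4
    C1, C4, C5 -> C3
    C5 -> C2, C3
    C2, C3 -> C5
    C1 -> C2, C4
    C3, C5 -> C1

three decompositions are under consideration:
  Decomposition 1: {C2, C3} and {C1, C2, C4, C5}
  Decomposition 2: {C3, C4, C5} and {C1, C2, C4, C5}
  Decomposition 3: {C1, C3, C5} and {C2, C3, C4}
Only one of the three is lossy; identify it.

Decomposition 1: common = {C2}, closure = {C2} → lossy.
Decomposition 2: common = {C4, C5}, closure = {C1, C2, C3, C4, C5} → lossless.
Decomposition 3: common = {C3}, closure = {C1, C2, C3, C4, C5} → lossless.

Decomposition 1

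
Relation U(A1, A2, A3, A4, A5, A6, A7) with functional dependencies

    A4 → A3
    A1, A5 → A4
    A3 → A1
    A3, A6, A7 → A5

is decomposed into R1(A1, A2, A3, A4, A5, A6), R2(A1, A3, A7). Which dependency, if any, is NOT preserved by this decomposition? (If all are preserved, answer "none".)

A3, A6, A7 → A5

Check A3, A6, A7 → A5: no single fragment contains all of {A3, A5, A6, A7}, and the restricted closure of {A3, A6, A7} across the fragments never reaches {A5}.
A4 → A3 is preserved.
A1, A5 → A4 is preserved.
A3 → A1 is preserved.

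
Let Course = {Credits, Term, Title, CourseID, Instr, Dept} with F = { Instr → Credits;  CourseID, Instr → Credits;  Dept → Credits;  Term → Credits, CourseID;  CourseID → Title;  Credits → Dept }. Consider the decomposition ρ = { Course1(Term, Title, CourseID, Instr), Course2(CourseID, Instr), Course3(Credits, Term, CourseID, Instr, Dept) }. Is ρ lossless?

Chase test. Columns are Credits, Term, Title, CourseID, Instr, Dept; row i has aⱼ where attribute j ∈ Coursei, else bᵢⱼ.
Initial tableau (one row per fragment):
  row 1: b11 a2 a3 a4 a5 b16
  row 2: b21 b22 b23 a4 a5 b26
  row 3: a1 a2 b33 a4 a5 a6
Rows 1 and 2 agree on Instr; apply Instr→Credits and equate their Credits entries.
Rows 1 and 3 agree on Instr; apply Instr→Credits and equate their Credits entries.
Rows 1 and 2 agree on CourseID; apply CourseID→Title and equate their Title entries.
Rows 1 and 3 agree on CourseID; apply CourseID→Title and equate their Title entries.
Rows 1 and 2 agree on Credits; apply Credits→Dept and equate their Dept entries.
Rows 1 and 3 agree on Credits; apply Credits→Dept and equate their Dept entries.
Row 1 is now all distinguished symbols — the join is lossless.

Yes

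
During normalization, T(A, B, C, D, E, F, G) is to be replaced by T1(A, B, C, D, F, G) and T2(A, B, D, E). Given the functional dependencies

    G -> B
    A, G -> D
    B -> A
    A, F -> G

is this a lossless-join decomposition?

No

Common attributes: T1 ∩ T2 = {A, B, D}.
No dependency enlarges {A, B, D}, so (A, B, D)⁺ = {A, B, D}.
The closure contains neither all of T1 = {A, B, C, D, F, G} nor all of T2 = {A, B, D, E}, so the common attributes are not a superkey of either fragment. The join is lossy.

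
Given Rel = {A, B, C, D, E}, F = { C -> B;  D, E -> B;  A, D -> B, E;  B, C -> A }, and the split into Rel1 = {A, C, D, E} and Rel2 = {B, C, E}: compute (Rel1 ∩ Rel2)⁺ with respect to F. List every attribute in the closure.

Rel1 ∩ Rel2 = {C, E}.
C → B applies, adding B
B, C → A applies, adding A
Closure: {A, B, C, E}.

A, B, C, E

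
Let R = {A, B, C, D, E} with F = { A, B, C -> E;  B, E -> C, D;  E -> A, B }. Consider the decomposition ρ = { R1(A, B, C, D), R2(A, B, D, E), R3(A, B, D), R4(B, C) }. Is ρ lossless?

No

Chase test. Columns are A, B, C, D, E; row i has aⱼ where attribute j ∈ Ri, else bᵢⱼ.
Initial tableau (one row per fragment):
  row 1: a1 a2 a3 a4 b15
  row 2: a1 a2 b23 a4 a5
  row 3: a1 a2 b33 a4 b35
  row 4: b41 a2 a3 b44 b45
No row becomes fully distinguished — the join is lossy.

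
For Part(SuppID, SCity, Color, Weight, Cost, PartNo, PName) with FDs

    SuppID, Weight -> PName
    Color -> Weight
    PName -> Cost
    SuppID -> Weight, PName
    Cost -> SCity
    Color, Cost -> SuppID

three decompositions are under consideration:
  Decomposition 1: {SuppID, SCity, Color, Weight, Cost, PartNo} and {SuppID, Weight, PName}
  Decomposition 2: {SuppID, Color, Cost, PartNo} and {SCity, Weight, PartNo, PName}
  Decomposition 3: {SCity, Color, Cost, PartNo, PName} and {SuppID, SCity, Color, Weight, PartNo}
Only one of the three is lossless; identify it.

Decomposition 1

Decomposition 1: common = {SuppID, Weight}, closure = {SuppID, SCity, Weight, Cost, PName} → lossless.
Decomposition 2: common = {PartNo}, closure = {PartNo} → lossy.
Decomposition 3: common = {SCity, Color, PartNo}, closure = {SCity, Color, Weight, PartNo} → lossy.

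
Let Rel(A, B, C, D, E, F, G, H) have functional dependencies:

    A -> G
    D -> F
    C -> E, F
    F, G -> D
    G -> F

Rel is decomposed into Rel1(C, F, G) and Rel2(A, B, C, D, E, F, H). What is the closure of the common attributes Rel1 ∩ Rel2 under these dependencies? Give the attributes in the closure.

C, E, F

Rel1 ∩ Rel2 = {C, F}.
C → E, F applies, adding E
Closure: {C, E, F}.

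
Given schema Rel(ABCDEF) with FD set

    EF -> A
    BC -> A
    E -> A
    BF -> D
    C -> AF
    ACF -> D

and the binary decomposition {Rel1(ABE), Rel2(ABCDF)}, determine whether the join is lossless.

No

Common attributes: Rel1 ∩ Rel2 = {AB}.
No dependency enlarges {AB}, so (AB)⁺ = {AB}.
The closure contains neither all of Rel1 = {ABE} nor all of Rel2 = {ABCDF}, so the common attributes are not a superkey of either fragment. The join is lossy.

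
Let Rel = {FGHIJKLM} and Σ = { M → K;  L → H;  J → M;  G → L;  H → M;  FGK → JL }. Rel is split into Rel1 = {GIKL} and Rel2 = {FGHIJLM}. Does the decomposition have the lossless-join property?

Common attributes: Rel1 ∩ Rel2 = {GIL}.
Closure of {GIL}: L → H applies, adding H; H → M applies, adding M; M → K applies, adding K. So (GIL)⁺ = {GHIKLM}.
This closure contains every attribute of Rel1, so Rel1 ∩ Rel2 → Rel1. The join is lossless.

Yes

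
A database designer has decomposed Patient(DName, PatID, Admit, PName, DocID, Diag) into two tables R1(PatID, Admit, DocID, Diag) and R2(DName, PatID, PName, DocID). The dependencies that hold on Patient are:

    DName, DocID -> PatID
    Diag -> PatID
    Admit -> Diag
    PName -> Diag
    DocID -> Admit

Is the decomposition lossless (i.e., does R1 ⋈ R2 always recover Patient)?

Common attributes: R1 ∩ R2 = {PatID, DocID}.
Closure of {PatID, DocID}: DocID → Admit applies, adding Admit; Admit → Diag applies, adding Diag. So (PatID, DocID)⁺ = {PatID, Admit, DocID, Diag}.
This closure contains every attribute of R1, so R1 ∩ R2 → R1. The join is lossless.

Yes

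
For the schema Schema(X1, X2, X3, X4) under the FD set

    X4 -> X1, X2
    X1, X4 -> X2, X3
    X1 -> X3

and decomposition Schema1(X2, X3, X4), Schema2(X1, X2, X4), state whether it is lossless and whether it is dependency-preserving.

Lossless test: (X2, X4)⁺ = {X1, X2, X3, X4}, which contains all of one fragment — lossless.
Dependency preservation: the restricted closure of {X1} across the fragments never reaches {X3}, so X1 → X3 cannot be enforced without a join — not preserved.

lossless but not dependency-preserving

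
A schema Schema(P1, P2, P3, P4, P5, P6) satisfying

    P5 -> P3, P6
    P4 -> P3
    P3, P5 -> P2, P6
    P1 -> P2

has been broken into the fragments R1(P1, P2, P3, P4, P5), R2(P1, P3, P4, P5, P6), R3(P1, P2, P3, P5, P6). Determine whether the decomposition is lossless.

Chase test. Columns are P1, P2, P3, P4, P5, P6; row i has aⱼ where attribute j ∈ Ri, else bᵢⱼ.
Initial tableau (one row per fragment):
  row 1: a1 a2 a3 a4 a5 b16
  row 2: a1 b22 a3 a4 a5 a6
  row 3: a1 a2 a3 b34 a5 a6
Rows 1 and 2 agree on P5; apply P5→P3, P6 and equate their P3, P6 entries.
Rows 1 and 2 agree on P3, P5; apply P3, P5→P2, P6 and equate their P2, P6 entries.
Row 1 is now all distinguished symbols — the join is lossless.

Yes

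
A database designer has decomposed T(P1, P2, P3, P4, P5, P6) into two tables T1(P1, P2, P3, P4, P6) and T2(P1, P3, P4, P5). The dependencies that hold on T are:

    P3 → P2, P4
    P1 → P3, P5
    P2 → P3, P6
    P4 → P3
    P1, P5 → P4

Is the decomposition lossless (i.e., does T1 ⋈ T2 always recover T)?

Common attributes: T1 ∩ T2 = {P1, P3, P4}.
Closure of {P1, P3, P4}: P3 → P2, P4 applies, adding P2; P1 → P3, P5 applies, adding P5; P2 → P3, P6 applies, adding P6. So (P1, P3, P4)⁺ = {P1, P2, P3, P4, P5, P6}.
This closure contains every attribute of T1, so T1 ∩ T2 → T1. The join is lossless.

Yes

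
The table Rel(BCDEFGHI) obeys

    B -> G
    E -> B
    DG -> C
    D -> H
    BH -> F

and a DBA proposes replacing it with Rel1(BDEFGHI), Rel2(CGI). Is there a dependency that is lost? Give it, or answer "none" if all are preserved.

DG -> C

Check DG → C: no single fragment contains all of {CDG}, and the restricted closure of {DG} across the fragments never reaches {C}.
B → G is preserved.
E → B is preserved.
D → H is preserved.
BH → F is preserved.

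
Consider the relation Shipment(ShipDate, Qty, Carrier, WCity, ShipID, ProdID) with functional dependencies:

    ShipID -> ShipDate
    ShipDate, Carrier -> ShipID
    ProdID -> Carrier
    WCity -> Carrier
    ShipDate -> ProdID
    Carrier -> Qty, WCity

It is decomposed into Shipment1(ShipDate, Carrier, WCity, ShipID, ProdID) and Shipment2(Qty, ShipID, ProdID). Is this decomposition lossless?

Yes

Common attributes: Shipment1 ∩ Shipment2 = {ShipID, ProdID}.
Closure of {ShipID, ProdID}: ShipID → ShipDate applies, adding ShipDate; ProdID → Carrier applies, adding Carrier; Carrier → Qty, WCity applies, adding Qty, WCity. So (ShipID, ProdID)⁺ = {ShipDate, Qty, Carrier, WCity, ShipID, ProdID}.
This closure contains every attribute of Shipment1, so Shipment1 ∩ Shipment2 → Shipment1. The join is lossless.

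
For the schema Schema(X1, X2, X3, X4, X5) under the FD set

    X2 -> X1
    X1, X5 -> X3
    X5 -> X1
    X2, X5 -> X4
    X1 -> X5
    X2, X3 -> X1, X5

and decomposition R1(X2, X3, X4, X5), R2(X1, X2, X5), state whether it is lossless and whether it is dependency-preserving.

lossless and dependency-preserving

Lossless test: (X2, X5)⁺ = {X1, X2, X3, X4, X5}, which contains all of one fragment — lossless.
Dependency preservation: X1, X5 → X3; X2, X3 → X1, X5 are not contained in any single fragment, but the restricted closure of each left-hand side across the fragments still reaches the right-hand side; the remaining FDs each lie inside some fragment. All dependencies are preserved.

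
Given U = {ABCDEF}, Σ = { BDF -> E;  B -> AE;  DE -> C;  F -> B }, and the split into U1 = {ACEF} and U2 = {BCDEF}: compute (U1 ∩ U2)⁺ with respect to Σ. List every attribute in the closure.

U1 ∩ U2 = {CEF}.
F → B applies, adding B
B → AE applies, adding A
Closure: {ABCEF}.

ABCEF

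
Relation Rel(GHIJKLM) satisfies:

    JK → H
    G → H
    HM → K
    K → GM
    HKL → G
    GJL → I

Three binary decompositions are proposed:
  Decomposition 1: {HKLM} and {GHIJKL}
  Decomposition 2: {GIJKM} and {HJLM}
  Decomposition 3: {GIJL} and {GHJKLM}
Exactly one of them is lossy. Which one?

Decomposition 1: common = {HKL}, closure = {GHKLM} → lossless.
Decomposition 2: common = {JM}, closure = {JM} → lossy.
Decomposition 3: common = {GJL}, closure = {GHIJL} → lossless.

Decomposition 2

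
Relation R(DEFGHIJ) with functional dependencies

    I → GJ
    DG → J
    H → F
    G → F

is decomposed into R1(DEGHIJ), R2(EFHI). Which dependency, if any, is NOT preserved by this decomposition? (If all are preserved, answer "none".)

Check G → F: no single fragment contains all of {FG}, and the restricted closure of {G} across the fragments never reaches {F}.
I → GJ is preserved.
DG → J is preserved.
H → F is preserved.

G → F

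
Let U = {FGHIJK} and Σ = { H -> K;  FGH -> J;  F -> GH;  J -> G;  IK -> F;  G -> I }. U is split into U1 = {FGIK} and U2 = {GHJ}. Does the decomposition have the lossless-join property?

Common attributes: U1 ∩ U2 = {G}.
Closure of {G}: G → I applies, adding I. So (G)⁺ = {GI}.
The closure contains neither all of U1 = {FGIK} nor all of U2 = {GHJ}, so the common attributes are not a superkey of either fragment. The join is lossy.

No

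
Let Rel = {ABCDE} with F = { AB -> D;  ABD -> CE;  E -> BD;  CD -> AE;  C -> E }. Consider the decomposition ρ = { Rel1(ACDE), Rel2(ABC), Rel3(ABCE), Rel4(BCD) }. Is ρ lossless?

Chase test. Columns are ABCDE; row i has aⱼ where attribute j ∈ Reli, else bᵢⱼ.
Initial tableau (one row per fragment):
  row 1: a1 b12 a3 a4 a5
  row 2: a1 a2 a3 b24 b25
  row 3: a1 a2 a3 b34 a5
  row 4: b41 a2 a3 a4 b45
Rows 2 and 3 agree on AB; apply AB→D and equate their D entries.
Rows 2 and 3 agree on ABD; apply ABD→CE and equate their CE entries.
Rows 1 and 2 agree on E; apply E→BD and equate their BD entries.
Rows 1 and 4 agree on CD; apply CD→AE and equate their AE entries.
Row 1 is now all distinguished symbols — the join is lossless.

Yes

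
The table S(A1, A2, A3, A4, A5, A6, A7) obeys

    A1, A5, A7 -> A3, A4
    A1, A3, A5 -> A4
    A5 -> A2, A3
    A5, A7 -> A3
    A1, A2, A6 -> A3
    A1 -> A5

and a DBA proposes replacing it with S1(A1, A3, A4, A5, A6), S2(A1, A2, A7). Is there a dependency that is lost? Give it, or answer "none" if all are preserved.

Check A5 → A2, A3: no single fragment contains all of {A2, A3, A5}, and the restricted closure of {A5} across the fragments never reaches {A2, A3}.
A1, A5, A7 → A3, A4 is preserved.
A1, A3, A5 → A4 is preserved.
A5, A7 → A3 is preserved.
A1, A2, A6 → A3 is preserved.
A1 → A5 is preserved.

A5 -> A2, A3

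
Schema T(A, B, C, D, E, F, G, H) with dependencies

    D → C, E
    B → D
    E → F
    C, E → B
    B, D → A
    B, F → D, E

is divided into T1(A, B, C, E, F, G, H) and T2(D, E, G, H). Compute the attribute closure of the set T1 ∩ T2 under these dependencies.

E, F, G, H

T1 ∩ T2 = {E, G, H}.
E → F applies, adding F
Closure: {E, F, G, H}.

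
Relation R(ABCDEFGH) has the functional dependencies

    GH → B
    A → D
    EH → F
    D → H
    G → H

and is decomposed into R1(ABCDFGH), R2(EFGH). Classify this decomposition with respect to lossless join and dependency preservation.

lossy but dependency-preserving

Lossless test: (FGH)⁺ = {BFGH}, which is a superkey of neither fragment — lossy.
Dependency preservation: every FD's attributes lie within a single fragment, so each can be enforced locally — preserved.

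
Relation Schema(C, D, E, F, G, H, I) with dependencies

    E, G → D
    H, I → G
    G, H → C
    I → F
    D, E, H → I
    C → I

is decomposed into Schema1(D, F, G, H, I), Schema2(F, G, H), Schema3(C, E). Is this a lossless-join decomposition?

No

Chase test. Columns are C, D, E, F, G, H, I; row i has aⱼ where attribute j ∈ Schemai, else bᵢⱼ.
Initial tableau (one row per fragment):
  row 1: b11 a2 b13 a4 a5 a6 a7
  row 2: b21 b22 b23 a4 a5 a6 b27
  row 3: a1 b32 a3 b34 b35 b36 b37
Rows 1 and 2 agree on G, H; apply G, H→C and equate their C entries.
Rows 1 and 2 agree on C; apply C→I and equate their I entries.
No row becomes fully distinguished — the join is lossy.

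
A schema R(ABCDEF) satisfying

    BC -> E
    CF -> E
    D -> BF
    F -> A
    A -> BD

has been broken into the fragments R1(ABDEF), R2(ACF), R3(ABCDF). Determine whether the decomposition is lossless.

Chase test. Columns are ABCDEF; row i has aⱼ where attribute j ∈ Ri, else bᵢⱼ.
Initial tableau (one row per fragment):
  row 1: a1 a2 b13 a4 a5 a6
  row 2: a1 b22 a3 b24 b25 a6
  row 3: a1 a2 a3 a4 b35 a6
Rows 2 and 3 agree on CF; apply CF→E and equate their E entries.
Rows 1 and 2 agree on A; apply A→BD and equate their BD entries.
No row becomes fully distinguished — the join is lossy.

No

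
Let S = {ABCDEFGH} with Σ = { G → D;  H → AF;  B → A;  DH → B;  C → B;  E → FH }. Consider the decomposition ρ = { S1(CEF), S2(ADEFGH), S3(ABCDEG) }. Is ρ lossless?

Yes

Chase test. Columns are ABCDEFGH; row i has aⱼ where attribute j ∈ Si, else bᵢⱼ.
Initial tableau (one row per fragment):
  row 1: b11 b12 a3 b14 a5 a6 b17 b18
  row 2: a1 b22 b23 a4 a5 a6 a7 a8
  row 3: a1 a2 a3 a4 a5 b36 a7 b38
Rows 1 and 3 agree on C; apply C→B and equate their B entries.
Rows 1 and 2 agree on E; apply E→FH and equate their FH entries.
Rows 1 and 3 agree on E; apply E→FH and equate their FH entries.
Rows 1 and 2 agree on H; apply H→AF and equate their AF entries.
Rows 2 and 3 agree on DH; apply DH→B and equate their B entries.
Row 3 is now all distinguished symbols — the join is lossless.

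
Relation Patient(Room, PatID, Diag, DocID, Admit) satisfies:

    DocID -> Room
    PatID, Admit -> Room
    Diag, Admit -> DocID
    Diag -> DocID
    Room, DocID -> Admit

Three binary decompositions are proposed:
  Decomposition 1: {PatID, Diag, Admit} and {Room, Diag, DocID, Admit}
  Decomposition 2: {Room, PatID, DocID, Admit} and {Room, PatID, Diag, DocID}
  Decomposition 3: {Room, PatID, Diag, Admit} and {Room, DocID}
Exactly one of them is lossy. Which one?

Decomposition 3

Decomposition 1: common = {Diag, Admit}, closure = {Room, Diag, DocID, Admit} → lossless.
Decomposition 2: common = {Room, PatID, DocID}, closure = {Room, PatID, DocID, Admit} → lossless.
Decomposition 3: common = {Room}, closure = {Room} → lossy.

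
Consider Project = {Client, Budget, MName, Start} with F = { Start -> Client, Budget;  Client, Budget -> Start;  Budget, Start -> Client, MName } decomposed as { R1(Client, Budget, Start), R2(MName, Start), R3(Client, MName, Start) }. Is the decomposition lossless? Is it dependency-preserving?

lossless and dependency-preserving

Lossless test (chase): Rows 1 and 2 agree on Start; apply Start→Client, Budget and equate their Client, Budget entries. Rows 1 and 3 agree on Start; apply Start→Client, Budget and equate their Client, Budget entries. Rows 1 and 2 agree on Budget, Start; apply Budget, Start→Client, MName and equate their Client, MName entries. Row 1 is now all distinguished symbols — the join is lossless.
Dependency preservation: Budget, Start → Client, MName is not contained in any single fragment, but the restricted closure of its left-hand side across the fragments still reaches the right-hand side; the remaining FDs each lie inside some fragment. All dependencies are preserved.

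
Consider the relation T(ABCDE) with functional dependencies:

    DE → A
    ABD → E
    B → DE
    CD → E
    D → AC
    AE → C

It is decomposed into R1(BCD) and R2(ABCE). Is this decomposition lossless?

Common attributes: R1 ∩ R2 = {BC}.
Closure of {BC}: B → DE applies, adding DE; D → AC applies, adding A. So (BC)⁺ = {ABCDE}.
This closure contains every attribute of R1, so R1 ∩ R2 → R1. The join is lossless.

Yes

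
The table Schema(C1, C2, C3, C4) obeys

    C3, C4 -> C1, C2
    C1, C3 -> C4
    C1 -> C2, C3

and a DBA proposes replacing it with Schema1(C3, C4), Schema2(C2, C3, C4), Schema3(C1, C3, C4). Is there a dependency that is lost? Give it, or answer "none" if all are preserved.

C3, C4 → C1, C2: restricted closure across fragments reaches C1, C2.
C1, C3 → C4 lies within Schema3.
C1 → C2, C3: restricted closure across fragments reaches C2, C3.
Every dependency is enforceable on the fragments, so the decomposition is dependency-preserving.

none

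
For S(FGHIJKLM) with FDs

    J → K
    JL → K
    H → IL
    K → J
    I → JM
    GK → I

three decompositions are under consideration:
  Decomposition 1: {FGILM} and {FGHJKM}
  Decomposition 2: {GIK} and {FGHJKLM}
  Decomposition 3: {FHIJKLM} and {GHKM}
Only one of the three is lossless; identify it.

Decomposition 2

Decomposition 1: common = {FGM}, closure = {FGM} → lossy.
Decomposition 2: common = {GK}, closure = {GIJKM} → lossless.
Decomposition 3: common = {HKM}, closure = {HIJKLM} → lossy.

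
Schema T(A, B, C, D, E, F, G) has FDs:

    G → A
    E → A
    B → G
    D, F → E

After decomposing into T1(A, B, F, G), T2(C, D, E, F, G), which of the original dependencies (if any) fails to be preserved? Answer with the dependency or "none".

E → A

Check E → A: no single fragment contains all of {A, E}, and the restricted closure of {E} across the fragments never reaches {A}.
G → A is preserved.
B → G is preserved.
D, F → E is preserved.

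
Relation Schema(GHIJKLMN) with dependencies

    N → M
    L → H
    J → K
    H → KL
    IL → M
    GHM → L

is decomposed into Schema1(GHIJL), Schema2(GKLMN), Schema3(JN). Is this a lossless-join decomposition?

No

Chase test. Columns are GHIJKLMN; row i has aⱼ where attribute j ∈ Schemai, else bᵢⱼ.
Initial tableau (one row per fragment):
  row 1: a1 a2 a3 a4 b15 a6 b17 b18
  row 2: a1 b22 b23 b24 a5 a6 a7 a8
  row 3: b31 b32 b33 a4 b35 b36 b37 a8
Rows 2 and 3 agree on N; apply N→M and equate their M entries.
Rows 1 and 2 agree on L; apply L→H and equate their H entries.
Rows 1 and 3 agree on J; apply J→K and equate their K entries.
Rows 1 and 2 agree on H; apply H→KL and equate their KL entries.
No row becomes fully distinguished — the join is lossy.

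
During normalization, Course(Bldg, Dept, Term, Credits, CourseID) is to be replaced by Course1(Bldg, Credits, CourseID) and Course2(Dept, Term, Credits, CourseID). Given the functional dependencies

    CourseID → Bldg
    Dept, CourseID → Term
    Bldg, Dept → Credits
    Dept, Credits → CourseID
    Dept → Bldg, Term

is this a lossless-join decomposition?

Yes

Common attributes: Course1 ∩ Course2 = {Credits, CourseID}.
Closure of {Credits, CourseID}: CourseID → Bldg applies, adding Bldg. So (Credits, CourseID)⁺ = {Bldg, Credits, CourseID}.
This closure contains every attribute of Course1, so Course1 ∩ Course2 → Course1. The join is lossless.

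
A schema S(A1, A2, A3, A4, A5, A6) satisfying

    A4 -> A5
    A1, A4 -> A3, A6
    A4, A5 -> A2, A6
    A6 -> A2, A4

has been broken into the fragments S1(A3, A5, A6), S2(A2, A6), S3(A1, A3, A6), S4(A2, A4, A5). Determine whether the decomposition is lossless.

Chase test. Columns are A1, A2, A3, A4, A5, A6; row i has aⱼ where attribute j ∈ Si, else bᵢⱼ.
Initial tableau (one row per fragment):
  row 1: b11 b12 a3 b14 a5 a6
  row 2: b21 a2 b23 b24 b25 a6
  row 3: a1 b32 a3 b34 b35 a6
  row 4: b41 a2 b43 a4 a5 b46
Rows 1 and 2 agree on A6; apply A6→A2, A4 and equate their A2, A4 entries.
Rows 1 and 3 agree on A6; apply A6→A2, A4 and equate their A2, A4 entries.
Rows 1 and 2 agree on A4; apply A4→A5 and equate their A5 entries.
Rows 1 and 3 agree on A4; apply A4→A5 and equate their A5 entries.
No row becomes fully distinguished — the join is lossy.

No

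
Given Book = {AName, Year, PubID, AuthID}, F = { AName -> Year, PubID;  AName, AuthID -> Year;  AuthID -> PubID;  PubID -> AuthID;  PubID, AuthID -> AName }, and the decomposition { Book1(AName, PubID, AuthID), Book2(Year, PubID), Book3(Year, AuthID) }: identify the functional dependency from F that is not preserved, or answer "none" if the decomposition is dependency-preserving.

AName → Year, PubID: restricted closure across fragments reaches Year, PubID.
AName, AuthID → Year: restricted closure across fragments reaches Year.
AuthID → PubID lies within Book1.
PubID → AuthID lies within Book1.
PubID, AuthID → AName lies within Book1.
Every dependency is enforceable on the fragments, so the decomposition is dependency-preserving.

none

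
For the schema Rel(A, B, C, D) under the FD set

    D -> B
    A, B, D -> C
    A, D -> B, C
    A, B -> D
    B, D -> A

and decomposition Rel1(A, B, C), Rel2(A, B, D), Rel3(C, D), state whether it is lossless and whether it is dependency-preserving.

Lossless test (chase): Rows 2 and 3 agree on D; apply D→B and equate their B entries. Rows 1 and 2 agree on A, B; apply A, B→D and equate their D entries. Rows 1 and 3 agree on B, D; apply B, D→A and equate their A entries. Rows 1 and 2 agree on A, B, D; apply A, B, D→C and equate their C entries. Row 1 is now all distinguished symbols — the join is lossless.
Dependency preservation: A, B, D → C; A, D → B, C are not contained in any single fragment, but the restricted closure of each left-hand side across the fragments still reaches the right-hand side; the remaining FDs each lie inside some fragment. All dependencies are preserved.

lossless and dependency-preserving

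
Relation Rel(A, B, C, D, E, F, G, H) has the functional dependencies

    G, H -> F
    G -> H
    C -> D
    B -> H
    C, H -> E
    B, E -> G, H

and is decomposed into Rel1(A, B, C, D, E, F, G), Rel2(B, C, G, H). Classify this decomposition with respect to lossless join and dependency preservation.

Lossless test: (B, C, G)⁺ = {B, C, D, E, F, G, H}, which contains all of one fragment — lossless.
Dependency preservation: the restricted closure of {C, H} across the fragments never reaches {E}, so C, H → E cannot be enforced without a join — not preserved.

lossless but not dependency-preserving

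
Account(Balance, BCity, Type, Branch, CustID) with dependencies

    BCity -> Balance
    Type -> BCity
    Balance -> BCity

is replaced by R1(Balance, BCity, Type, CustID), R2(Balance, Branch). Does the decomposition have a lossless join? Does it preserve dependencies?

lossy but dependency-preserving

Lossless test: (Balance)⁺ = {Balance, BCity}, which is a superkey of neither fragment — lossy.
Dependency preservation: every FD's attributes lie within a single fragment, so each can be enforced locally — preserved.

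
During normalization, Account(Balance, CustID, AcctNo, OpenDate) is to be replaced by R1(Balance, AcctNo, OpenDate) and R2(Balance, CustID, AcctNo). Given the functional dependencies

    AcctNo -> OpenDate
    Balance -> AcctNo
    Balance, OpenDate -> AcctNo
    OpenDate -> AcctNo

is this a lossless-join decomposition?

Common attributes: R1 ∩ R2 = {Balance, AcctNo}.
Closure of {Balance, AcctNo}: AcctNo → OpenDate applies, adding OpenDate. So (Balance, AcctNo)⁺ = {Balance, AcctNo, OpenDate}.
This closure contains every attribute of R1, so R1 ∩ R2 → R1. The join is lossless.

Yes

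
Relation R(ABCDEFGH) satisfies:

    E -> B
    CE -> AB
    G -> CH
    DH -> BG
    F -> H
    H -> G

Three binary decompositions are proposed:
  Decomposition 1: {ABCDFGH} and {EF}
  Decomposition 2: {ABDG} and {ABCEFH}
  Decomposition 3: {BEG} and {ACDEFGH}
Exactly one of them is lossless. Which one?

Decomposition 3

Decomposition 1: common = {F}, closure = {CFGH} → lossy.
Decomposition 2: common = {AB}, closure = {AB} → lossy.
Decomposition 3: common = {EG}, closure = {ABCEGH} → lossless.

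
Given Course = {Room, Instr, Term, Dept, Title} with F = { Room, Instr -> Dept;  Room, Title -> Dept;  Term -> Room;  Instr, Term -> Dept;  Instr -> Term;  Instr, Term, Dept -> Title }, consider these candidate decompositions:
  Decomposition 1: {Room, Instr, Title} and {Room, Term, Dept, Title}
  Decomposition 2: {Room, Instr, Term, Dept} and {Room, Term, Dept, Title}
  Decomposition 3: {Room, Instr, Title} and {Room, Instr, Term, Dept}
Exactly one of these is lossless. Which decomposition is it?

Decomposition 1: common = {Room, Title}, closure = {Room, Dept, Title} → lossy.
Decomposition 2: common = {Room, Term, Dept}, closure = {Room, Term, Dept} → lossy.
Decomposition 3: common = {Room, Instr}, closure = {Room, Instr, Term, Dept, Title} → lossless.

Decomposition 3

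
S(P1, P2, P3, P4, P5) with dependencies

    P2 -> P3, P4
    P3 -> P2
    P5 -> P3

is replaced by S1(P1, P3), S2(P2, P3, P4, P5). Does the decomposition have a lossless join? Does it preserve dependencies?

lossy but dependency-preserving

Lossless test: (P3)⁺ = {P2, P3, P4}, which is a superkey of neither fragment — lossy.
Dependency preservation: every FD's attributes lie within a single fragment, so each can be enforced locally — preserved.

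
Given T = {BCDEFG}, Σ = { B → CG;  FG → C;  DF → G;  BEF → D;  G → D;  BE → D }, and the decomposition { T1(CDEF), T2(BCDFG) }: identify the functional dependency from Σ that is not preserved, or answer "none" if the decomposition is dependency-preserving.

B → CG lies within T2.
FG → C lies within T2.
DF → G lies within T2.
BEF → D: restricted closure across fragments reaches D.
G → D lies within T2.
BE → D: restricted closure across fragments reaches D.
Every dependency is enforceable on the fragments, so the decomposition is dependency-preserving.

none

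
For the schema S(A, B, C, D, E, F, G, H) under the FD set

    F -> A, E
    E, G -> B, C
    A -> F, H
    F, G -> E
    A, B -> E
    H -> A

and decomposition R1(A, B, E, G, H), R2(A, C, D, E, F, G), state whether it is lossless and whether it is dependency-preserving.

Lossless test: (A, E, G)⁺ = {A, B, C, E, F, G, H}, which contains all of one fragment — lossless.
Dependency preservation: E, G → B, C; A → F, H are not contained in any single fragment, but the restricted closure of each left-hand side across the fragments still reaches the right-hand side; the remaining FDs each lie inside some fragment. All dependencies are preserved.

lossless and dependency-preserving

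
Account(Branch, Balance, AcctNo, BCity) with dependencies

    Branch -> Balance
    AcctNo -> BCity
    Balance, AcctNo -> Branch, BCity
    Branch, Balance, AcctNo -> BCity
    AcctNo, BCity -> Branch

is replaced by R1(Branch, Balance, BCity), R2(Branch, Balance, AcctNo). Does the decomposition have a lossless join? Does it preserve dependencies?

lossy and not dependency-preserving

Lossless test: (Branch, Balance)⁺ = {Branch, Balance}, which is a superkey of neither fragment — lossy.
Dependency preservation: the restricted closure of {AcctNo} across the fragments never reaches {BCity}, so AcctNo → BCity cannot be enforced without a join — not preserved.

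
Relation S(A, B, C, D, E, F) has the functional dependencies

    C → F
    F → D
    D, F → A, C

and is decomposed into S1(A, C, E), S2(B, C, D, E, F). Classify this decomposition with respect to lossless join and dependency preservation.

lossless and dependency-preserving

Lossless test: (C, E)⁺ = {A, C, D, E, F}, which contains all of one fragment — lossless.
Dependency preservation: D, F → A, C is not contained in any single fragment, but the restricted closure of its left-hand side across the fragments still reaches the right-hand side; the remaining FDs each lie inside some fragment. All dependencies are preserved.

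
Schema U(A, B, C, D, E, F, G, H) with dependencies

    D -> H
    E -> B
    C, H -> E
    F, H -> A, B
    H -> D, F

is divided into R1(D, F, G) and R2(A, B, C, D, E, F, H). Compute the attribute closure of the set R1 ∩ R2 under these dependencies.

A, B, D, F, H

R1 ∩ R2 = {D, F}.
D → H applies, adding H
F, H → A, B applies, adding A, B
Closure: {A, B, D, F, H}.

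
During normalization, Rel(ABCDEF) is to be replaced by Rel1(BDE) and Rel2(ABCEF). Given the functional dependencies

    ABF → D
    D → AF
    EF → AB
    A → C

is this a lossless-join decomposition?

No

Common attributes: Rel1 ∩ Rel2 = {BE}.
No dependency enlarges {BE}, so (BE)⁺ = {BE}.
The closure contains neither all of Rel1 = {BDE} nor all of Rel2 = {ABCEF}, so the common attributes are not a superkey of either fragment. The join is lossy.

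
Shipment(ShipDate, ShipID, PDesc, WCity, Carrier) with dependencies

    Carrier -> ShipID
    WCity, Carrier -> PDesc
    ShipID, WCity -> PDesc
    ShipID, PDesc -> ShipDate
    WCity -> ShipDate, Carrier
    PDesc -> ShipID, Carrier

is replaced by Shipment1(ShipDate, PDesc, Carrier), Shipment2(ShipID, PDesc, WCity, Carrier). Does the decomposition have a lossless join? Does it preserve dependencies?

Lossless test: (PDesc, Carrier)⁺ = {ShipDate, ShipID, PDesc, Carrier}, which contains all of one fragment — lossless.
Dependency preservation: ShipID, PDesc → ShipDate; WCity → ShipDate, Carrier are not contained in any single fragment, but the restricted closure of each left-hand side across the fragments still reaches the right-hand side; the remaining FDs each lie inside some fragment. All dependencies are preserved.

lossless and dependency-preserving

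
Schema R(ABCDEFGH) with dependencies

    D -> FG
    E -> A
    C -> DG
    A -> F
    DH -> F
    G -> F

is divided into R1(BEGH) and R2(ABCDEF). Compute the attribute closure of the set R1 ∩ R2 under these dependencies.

ABEF

R1 ∩ R2 = {BE}.
E → A applies, adding A
A → F applies, adding F
Closure: {ABEF}.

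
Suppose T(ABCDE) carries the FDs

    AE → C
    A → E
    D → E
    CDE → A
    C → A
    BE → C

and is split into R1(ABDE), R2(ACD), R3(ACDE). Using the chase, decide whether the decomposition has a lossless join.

Chase test. Columns are ABCDE; row i has aⱼ where attribute j ∈ Ri, else bᵢⱼ.
Initial tableau (one row per fragment):
  row 1: a1 a2 b13 a4 a5
  row 2: a1 b22 a3 a4 b25
  row 3: a1 b32 a3 a4 a5
Rows 1 and 3 agree on AE; apply AE→C and equate their C entries.
Rows 1 and 2 agree on A; apply A→E and equate their E entries.
Row 1 is now all distinguished symbols — the join is lossless.

Yes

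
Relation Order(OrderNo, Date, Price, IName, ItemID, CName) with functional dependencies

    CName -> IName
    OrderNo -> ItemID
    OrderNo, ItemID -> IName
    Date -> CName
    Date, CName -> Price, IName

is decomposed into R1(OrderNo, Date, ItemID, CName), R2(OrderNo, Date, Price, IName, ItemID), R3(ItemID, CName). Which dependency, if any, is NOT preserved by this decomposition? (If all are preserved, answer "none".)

CName -> IName

Check CName → IName: no single fragment contains all of {IName, CName}, and the restricted closure of {CName} across the fragments never reaches {IName}.
OrderNo → ItemID is preserved.
OrderNo, ItemID → IName is preserved.
Date → CName is preserved.
Date, CName → Price, IName is preserved.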